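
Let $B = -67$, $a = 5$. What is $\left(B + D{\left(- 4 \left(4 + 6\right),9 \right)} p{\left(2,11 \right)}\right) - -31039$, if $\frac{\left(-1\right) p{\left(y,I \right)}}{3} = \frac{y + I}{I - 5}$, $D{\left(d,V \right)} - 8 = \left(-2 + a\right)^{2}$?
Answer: $\frac{61723}{2} \approx 30862.0$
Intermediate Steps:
$D{\left(d,V \right)} = 17$ ($D{\left(d,V \right)} = 8 + \left(-2 + 5\right)^{2} = 8 + 3^{2} = 8 + 9 = 17$)
$p{\left(y,I \right)} = - \frac{3 \left(I + y\right)}{-5 + I}$ ($p{\left(y,I \right)} = - 3 \frac{y + I}{I - 5} = - 3 \frac{I + y}{-5 + I} = - \frac{3 \left(I + y\right)}{-5 + I}$)
$\left(B + D{\left(- 4 \left(4 + 6\right),9 \right)} p{\left(2,11 \right)}\right) - -31039 = \left(-67 + 17 \frac{3 \left(\left(-1\right) 11 - 2\right)}{-5 + 11}\right) - -31039 = \left(-67 + 17 \frac{3 \left(-11 - 2\right)}{6}\right) + 31039 = \left(-67 + 17 \cdot 3 \cdot \frac{1}{6} \left(-13\right)\right) + 31039 = \left(-67 + 17 \left(- \frac{13}{2}\right)\right) + 31039 = \left(-67 - \frac{221}{2}\right) + 31039 = - \frac{355}{2} + 31039 = \frac{61723}{2}$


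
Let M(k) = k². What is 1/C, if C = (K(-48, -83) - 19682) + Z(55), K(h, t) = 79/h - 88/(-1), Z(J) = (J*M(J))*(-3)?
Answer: -48/24898591 ≈ -1.9278e-6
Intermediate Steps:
Z(J) = -3*J³ (Z(J) = (J*J²)*(-3) = J³*(-3) = -3*J³)
K(h, t) = 88 + 79/h (K(h, t) = 79/h - 88*(-1) = 79/h + 88 = 88 + 79/h)
C = -24898591/48 (C = ((88 + 79/(-48)) - 19682) - 3*55³ = ((88 + 79*(-1/48)) - 19682) - 3*166375 = ((88 - 79/48) - 19682) - 499125 = (4145/48 - 19682) - 499125 = -940591/48 - 499125 = -24898591/48 ≈ -5.1872e+5)
1/C = 1/(-24898591/48) = -48/24898591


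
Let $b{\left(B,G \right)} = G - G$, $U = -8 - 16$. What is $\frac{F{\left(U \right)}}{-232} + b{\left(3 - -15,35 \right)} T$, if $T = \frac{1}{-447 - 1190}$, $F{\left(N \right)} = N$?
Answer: $\frac{3}{29} \approx 0.10345$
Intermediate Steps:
$U = -24$
$b{\left(B,G \right)} = 0$
$T = - \frac{1}{1637}$ ($T = \frac{1}{-1637} = - \frac{1}{1637} \approx -0.00061087$)
$\frac{F{\left(U \right)}}{-232} + b{\left(3 - -15,35 \right)} T = - \frac{24}{-232} + 0 \left(- \frac{1}{1637}\right) = \left(-24\right) \left(- \frac{1}{232}\right) + 0 = \frac{3}{29} + 0 = \frac{3}{29}$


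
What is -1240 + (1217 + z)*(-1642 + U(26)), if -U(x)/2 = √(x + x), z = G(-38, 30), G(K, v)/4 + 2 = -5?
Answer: -1953578 - 4756*√13 ≈ -1.9707e+6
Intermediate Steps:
G(K, v) = -28 (G(K, v) = -8 + 4*(-5) = -8 - 20 = -28)
z = -28
U(x) = -2*√2*√x (U(x) = -2*√(x + x) = -2*√2*√x)
-1240 + (1217 + z)*(-1642 + U(26)) = -1240 + (1217 - 28)*(-1642 - 2*√2*√26) = -1240 + 1189*(-1642 - 4*√13) = -1240 + (-1952338 - 4756*√13) = -1953578 - 4756*√13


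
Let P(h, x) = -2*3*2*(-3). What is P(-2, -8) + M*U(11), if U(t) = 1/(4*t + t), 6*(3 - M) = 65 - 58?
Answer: 1081/30 ≈ 36.033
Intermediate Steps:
M = 11/6 (M = 3 - (65 - 58)/6 = 3 - ⅙*7 = 3 - 7/6 = 11/6 ≈ 1.8333)
U(t) = 1/(5*t)
P(h, x) = 36 (P(h, x) = -12*(-3) = -2*(-18) = 36)
P(-2, -8) + M*U(11) = 36 + 11*((⅕)/11)/6 = 36 + 11*((⅕)*(1/11))/6 = 36 + (11/6)*(1/55) = 36 + 1/30 = 1081/30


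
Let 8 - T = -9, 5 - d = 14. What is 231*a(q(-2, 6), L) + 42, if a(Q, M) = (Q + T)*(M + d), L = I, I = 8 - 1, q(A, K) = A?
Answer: -6888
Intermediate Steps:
d = -9 (d = 5 - 1*14 = 5 - 14 = -9)
T = 17 (T = 8 - 1*(-9) = 8 + 9 = 17)
I = 7
L = 7
a(Q, M) = (-9 + M)*(17 + Q) (a(Q, M) = (Q + 17)*(M - 9) = (17 + Q)*(-9 + M) = (-9 + M)*(17 + Q))
231*a(q(-2, 6), L) + 42 = 231*(-153 - 9*(-2) + 17*7 + 7*(-2)) + 42 = 231*(-153 + 18 + 119 - 14) + 42 = 231*(-30) + 42 = -6930 + 42 = -6888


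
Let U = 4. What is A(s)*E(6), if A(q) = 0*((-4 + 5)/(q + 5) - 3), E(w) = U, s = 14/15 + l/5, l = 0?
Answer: 0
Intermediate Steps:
s = 14/15 (s = 14/15 + 0/5 = 14*(1/15) + 0*(1/5) = 14/15 + 0 = 14/15 ≈ 0.93333)
E(w) = 4
A(q) = 0 (A(q) = 0*(1/(5 + q) - 3) = 0*(-3 + 1/(5 + q)) = 0)
A(s)*E(6) = 0*4 = 0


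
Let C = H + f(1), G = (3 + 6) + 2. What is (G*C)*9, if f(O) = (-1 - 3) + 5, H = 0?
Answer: 99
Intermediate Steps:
G = 11 (G = 9 + 2 = 11)
f(O) = 1 (f(O) = -4 + 5 = 1)
C = 1 (C = 0 + 1 = 1)
(G*C)*9 = (11*1)*9 = 11*9 = 99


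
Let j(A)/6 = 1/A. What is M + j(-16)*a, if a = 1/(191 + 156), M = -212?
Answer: -588515/2776 ≈ -212.00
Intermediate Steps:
a = 1/347 ≈ 0.0028818
j(A) = 6/A (j(A) = 6*(1/A) = 6/A)
M + j(-16)*a = -212 + (6/(-16))*(1/347) = -212 + (6*(-1/16))*(1/347) = -212 - 3/8*1/347 = -212 - 3/2776 = -588515/2776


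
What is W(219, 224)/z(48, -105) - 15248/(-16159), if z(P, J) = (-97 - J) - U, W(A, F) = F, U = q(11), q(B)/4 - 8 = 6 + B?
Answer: -554200/371657 ≈ -1.4912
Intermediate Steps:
q(B) = 56 + 4*B (q(B) = 32 + 4*(6 + B) = 32 + (24 + 4*B) = 56 + 4*B)
U = 100 (U = 56 + 4*11 = 56 + 44 = 100)
z(P, J) = -197 - J (z(P, J) = (-97 - J) - 1*100 = (-97 - J) - 100 = -197 - J)
W(219, 224)/z(48, -105) - 15248/(-16159) = 224/(-197 - 1*(-105)) - 15248/(-16159) = 224/(-197 + 105) - 15248*(-1/16159) = 224/(-92) + 15248/16159 = 224*(-1/92) + 15248/16159 = -56/23 + 15248/16159 = -554200/371657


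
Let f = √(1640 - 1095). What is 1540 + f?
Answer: 1540 + √545 ≈ 1563.3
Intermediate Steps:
f = √545 ≈ 23.345
1540 + f = 1540 + √545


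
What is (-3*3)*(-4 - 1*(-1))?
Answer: 27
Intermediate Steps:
(-3*3)*(-4 - 1*(-1)) = -9*(-4 + 1) = -9*(-3) = 27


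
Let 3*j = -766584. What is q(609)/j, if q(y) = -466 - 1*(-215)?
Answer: 251/255528 ≈ 0.00098228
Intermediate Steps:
q(y) = -251 (q(y) = -466 + 215 = -251)
j = -255528 (j = (⅓)*(-766584) = -255528)
q(609)/j = -251/(-255528) = -251*(-1/255528) = 251/255528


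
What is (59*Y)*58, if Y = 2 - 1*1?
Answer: 3422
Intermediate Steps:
Y = 1 (Y = 2 - 1 = 1)
(59*Y)*58 = (59*1)*58 = 59*58 = 3422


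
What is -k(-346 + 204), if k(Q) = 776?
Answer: -776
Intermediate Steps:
-k(-346 + 204) = -1*776 = -776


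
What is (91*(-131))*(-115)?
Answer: 1370915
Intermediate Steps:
(91*(-131))*(-115) = -11921*(-115) = 1370915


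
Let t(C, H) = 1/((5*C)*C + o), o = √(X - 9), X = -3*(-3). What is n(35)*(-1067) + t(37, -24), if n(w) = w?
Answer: -255626524/6845 ≈ -37345.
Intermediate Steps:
X = 9
o = 0 (o = √(9 - 9) = √0 = 0)
t(C, H) = 1/(5*C²) (t(C, H) = 1/((5*C)*C + 0) = 1/(5*C² + 0) = 1/(5*C²))
n(35)*(-1067) + t(37, -24) = 35*(-1067) + (⅕)/37² = -37345 + (⅕)*(1/1369) = -37345 + 1/6845 = -255626524/6845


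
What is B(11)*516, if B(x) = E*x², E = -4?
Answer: -249744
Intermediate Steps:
B(x) = -4*x²
B(11)*516 = -4*11²*516 = -4*121*516 = -484*516 = -249744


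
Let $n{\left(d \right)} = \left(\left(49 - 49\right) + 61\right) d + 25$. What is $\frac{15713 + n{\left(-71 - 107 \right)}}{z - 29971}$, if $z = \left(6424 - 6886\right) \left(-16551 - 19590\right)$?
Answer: $\frac{4880}{16667171} \approx 0.00029279$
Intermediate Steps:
$n{\left(d \right)} = 25 + 61 d$ ($n{\left(d \right)} = \left(0 + 61\right) d + 25 = 61 d + 25 = 25 + 61 d$)
$z = 16697142$ ($z = \left(-462\right) \left(-36141\right) = 16697142$)
$\frac{15713 + n{\left(-71 - 107 \right)}}{z - 29971} = \frac{15713 + \left(25 + 61 \left(-71 - 107\right)\right)}{16697142 - 29971} = \frac{15713 + \left(25 + 61 \left(-178\right)\right)}{16667171} = \left(15713 + \left(25 - 10858\right)\right) \frac{1}{16667171} = \left(15713 - 10833\right) \frac{1}{16667171} = 4880 \cdot \frac{1}{16667171} = \frac{4880}{16667171}$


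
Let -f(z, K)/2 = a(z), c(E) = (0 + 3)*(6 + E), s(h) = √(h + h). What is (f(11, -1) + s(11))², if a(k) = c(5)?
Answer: (66 - √22)² ≈ 3758.9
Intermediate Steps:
s(h) = √2*√h (s(h) = √(2*h) = √2*√h)
c(E) = 18 + 3*E (c(E) = 3*(6 + E) = 18 + 3*E)
a(k) = 33 (a(k) = 18 + 3*5 = 18 + 15 = 33)
f(z, K) = -66 (f(z, K) = -2*33 = -66)
(f(11, -1) + s(11))² = (-66 + √2*√11)² = (-66 + √22)²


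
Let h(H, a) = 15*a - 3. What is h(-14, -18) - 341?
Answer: -614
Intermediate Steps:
h(H, a) = -3 + 15*a
h(-14, -18) - 341 = (-3 + 15*(-18)) - 341 = (-3 - 270) - 341 = -273 - 341 = -614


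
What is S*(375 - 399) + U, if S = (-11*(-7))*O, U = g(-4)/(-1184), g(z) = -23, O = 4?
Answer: -8752105/1184 ≈ -7392.0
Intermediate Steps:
U = 23/1184 (U = -23/(-1184) = -23*(-1/1184) = 23/1184 ≈ 0.019426)
S = 308 (S = -11*(-7)*4 = 77*4 = 308)
S*(375 - 399) + U = 308*(375 - 399) + 23/1184 = 308*(-24) + 23/1184 = -7392 + 23/1184 = -8752105/1184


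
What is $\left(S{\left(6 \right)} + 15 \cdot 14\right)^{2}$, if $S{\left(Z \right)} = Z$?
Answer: $46656$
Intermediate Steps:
$\left(S{\left(6 \right)} + 15 \cdot 14\right)^{2} = \left(6 + 15 \cdot 14\right)^{2} = \left(6 + 210\right)^{2} = 216^{2} = 46656$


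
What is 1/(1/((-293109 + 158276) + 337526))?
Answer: 202693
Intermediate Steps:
1/(1/((-293109 + 158276) + 337526)) = 1/(1/(-134833 + 337526)) = 1/(1/202693) = 202693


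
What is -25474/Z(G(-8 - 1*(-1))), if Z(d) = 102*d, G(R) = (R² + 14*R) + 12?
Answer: 12737/1887 ≈ 6.7499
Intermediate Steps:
G(R) = 12 + R² + 14*R
-25474/Z(G(-8 - 1*(-1))) = -25474*1/(102*(12 + (-8 - 1*(-1))² + 14*(-8 - 1*(-1)))) = -25474*1/(102*(12 + (-8 + 1)² + 14*(-8 + 1))) = -25474*1/(102*(12 + (-7)² + 14*(-7))) = -25474*1/(102*(12 + 49 - 98)) = -25474/(102*(-37)) = -25474/(-3774) = -25474*(-1/3774) = 12737/1887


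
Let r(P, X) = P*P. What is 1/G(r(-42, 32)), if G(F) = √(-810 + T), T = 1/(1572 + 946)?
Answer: -I*√5135659922/2039579 ≈ -0.035136*I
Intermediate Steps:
r(P, X) = P²
T = 1/2518 ≈ 0.00039714
G(F) = I*√5135659922/2518 (G(F) = √(-810 + 1/2518) = √(-2039579/2518) = I*√5135659922/2518)
1/G(r(-42, 32)) = 1/(I*√5135659922/2518) = -I*√5135659922/2039579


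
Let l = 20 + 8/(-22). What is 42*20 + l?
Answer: 9456/11 ≈ 859.64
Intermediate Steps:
l = 216/11 (l = 20 + 8*(-1/22) = 20 - 4/11 = 216/11 ≈ 19.636)
42*20 + l = 42*20 + 216/11 = 840 + 216/11 = 9456/11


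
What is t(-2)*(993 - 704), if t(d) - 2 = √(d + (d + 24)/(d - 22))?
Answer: 578 + 289*I*√105/6 ≈ 578.0 + 493.56*I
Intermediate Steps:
t(d) = 2 + √(d + (24 + d)/(-22 + d)) (t(d) = 2 + √(d + (d + 24)/(d - 22)) = 2 + √(d + (24 + d)/(-22 + d)))
t(-2)*(993 - 704) = (2 + √((24 - 2 - 2*(-22 - 2))/(-22 - 2)))*(993 - 704) = (2 + √((24 - 2 - 2*(-24))/(-24)))*289 = (2 + √(-(24 - 2 + 48)/24))*289 = (2 + √(-1/24*70))*289 = (2 + √(-35/12))*289 = (2 + I*√105/6)*289 = 578 + 289*I*√105/6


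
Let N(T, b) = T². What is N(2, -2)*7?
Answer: 28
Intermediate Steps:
N(2, -2)*7 = 2²*7 = 4*7 = 28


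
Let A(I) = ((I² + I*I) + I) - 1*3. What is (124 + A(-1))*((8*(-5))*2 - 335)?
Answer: -50630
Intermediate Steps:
A(I) = -3 + I + 2*I² (A(I) = ((I² + I²) + I) - 3 = (2*I² + I) - 3 = (I + 2*I²) - 3 = -3 + I + 2*I²)
(124 + A(-1))*((8*(-5))*2 - 335) = (124 + (-3 - 1 + 2*(-1)²))*((8*(-5))*2 - 335) = (124 + (-3 - 1 + 2*1))*(-40*2 - 335) = (124 + (-3 - 1 + 2))*(-80 - 335) = (124 - 2)*(-415) = 122*(-415) = -50630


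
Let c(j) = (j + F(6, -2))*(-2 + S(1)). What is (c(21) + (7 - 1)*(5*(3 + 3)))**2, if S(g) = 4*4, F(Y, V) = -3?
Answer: 186624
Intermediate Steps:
S(g) = 16
c(j) = -42 + 14*j (c(j) = (j - 3)*(-2 + 16) = (-3 + j)*14 = -42 + 14*j)
(c(21) + (7 - 1)*(5*(3 + 3)))**2 = ((-42 + 14*21) + (7 - 1)*(5*(3 + 3)))**2 = ((-42 + 294) + 6*(5*6))**2 = (252 + 6*30)**2 = (252 + 180)**2 = 432**2 = 186624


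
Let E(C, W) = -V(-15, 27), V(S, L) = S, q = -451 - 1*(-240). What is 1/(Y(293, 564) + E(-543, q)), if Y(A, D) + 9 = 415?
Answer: 1/421 ≈ 0.0023753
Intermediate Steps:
Y(A, D) = 406 (Y(A, D) = -9 + 415 = 406)
q = -211 (q = -451 + 240 = -211)
E(C, W) = 15 (E(C, W) = -1*(-15) = 15)
1/(Y(293, 564) + E(-543, q)) = 1/(406 + 15) = 1/421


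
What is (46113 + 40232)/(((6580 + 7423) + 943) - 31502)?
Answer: -86345/16556 ≈ -5.2153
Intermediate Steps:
(46113 + 40232)/(((6580 + 7423) + 943) - 31502) = 86345/((14003 + 943) - 31502) = 86345/(14946 - 31502) = 86345/(-16556) = 86345*(-1/16556) = -86345/16556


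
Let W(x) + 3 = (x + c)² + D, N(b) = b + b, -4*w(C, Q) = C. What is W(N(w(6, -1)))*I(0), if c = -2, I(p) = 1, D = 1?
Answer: 23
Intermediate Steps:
w(C, Q) = -C/4
N(b) = 2*b
W(x) = -2 + (-2 + x)² (W(x) = -3 + ((x - 2)² + 1) = -3 + ((-2 + x)² + 1) = -3 + (1 + (-2 + x)²) = -2 + (-2 + x)²)
W(N(w(6, -1)))*I(0) = (-2 + (-2 + 2*(-¼*6))²)*1 = (-2 + (-2 + 2*(-3/2))²)*1 = (-2 + (-2 - 3)²)*1 = (-2 + (-5)²)*1 = (-2 + 25)*1 = 23*1 = 23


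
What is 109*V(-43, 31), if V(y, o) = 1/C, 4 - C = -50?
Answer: 109/54 ≈ 2.0185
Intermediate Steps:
C = 54 (C = 4 - 1*(-50) = 4 + 50 = 54)
V(y, o) = 1/54
109*V(-43, 31) = 109*(1/54) = 109/54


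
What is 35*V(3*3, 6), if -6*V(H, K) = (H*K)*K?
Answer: -1890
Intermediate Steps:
V(H, K) = -H*K²/6 (V(H, K) = -H*K*K/6 = -H*K²/6)
35*V(3*3, 6) = 35*(-⅙*3*3*6²) = 35*(-⅙*9*36) = 35*(-54) = -1890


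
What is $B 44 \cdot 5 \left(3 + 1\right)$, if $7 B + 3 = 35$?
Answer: $\frac{28160}{7} \approx 4022.9$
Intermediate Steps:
$B = \frac{32}{7}$ ($B = - \frac{3}{7} + \frac{1}{7} \cdot 35 = - \frac{3}{7} + 5 = \frac{32}{7} \approx 4.5714$)
$B 44 \cdot 5 \left(3 + 1\right) = \frac{32}{7} \cdot 44 \cdot 5 \left(3 + 1\right) = \frac{1408 \cdot 5 \cdot 4}{7} = \frac{1408}{7} \cdot 20 = \frac{28160}{7}$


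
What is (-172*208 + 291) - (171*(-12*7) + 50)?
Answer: -21171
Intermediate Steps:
(-172*208 + 291) - (171*(-12*7) + 50) = (-35776 + 291) - (171*(-84) + 50) = -35485 - (-14364 + 50) = -35485 - 1*(-14314) = -35485 + 14314 = -21171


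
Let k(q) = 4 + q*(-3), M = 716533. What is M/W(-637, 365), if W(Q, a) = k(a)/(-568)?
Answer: 406990744/1091 ≈ 3.7304e+5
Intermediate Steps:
k(q) = 4 - 3*q
W(Q, a) = -1/142 + 3*a/568 (W(Q, a) = (4 - 3*a)/(-568) = (4 - 3*a)*(-1/568) = -1/142 + 3*a/568)
M/W(-637, 365) = 716533/(-1/142 + (3/568)*365) = 716533/(-1/142 + 1095/568) = 716533/(1091/568) = 716533*(568/1091) = 406990744/1091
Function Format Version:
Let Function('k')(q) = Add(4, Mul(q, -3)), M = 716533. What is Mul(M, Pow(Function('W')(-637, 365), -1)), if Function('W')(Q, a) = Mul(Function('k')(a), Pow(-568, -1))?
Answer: Rational(406990744, 1091) ≈ 3.7304e+5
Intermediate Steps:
Function('k')(q) = Add(4, Mul(-3, q))
Function('W')(Q, a) = Add(Rational(-1, 142), Mul(Rational(3, 568), a)) (Function('W')(Q, a) = Mul(Add(4, Mul(-3, a)), Pow(-568, -1)) = Mul(Add(4, Mul(-3, a)), Rational(-1, 568)) = Add(Rational(-1, 142), Mul(Rational(3, 568), a)))
Mul(M, Pow(Function('W')(-637, 365), -1)) = Mul(716533, Pow(Add(Rational(-1, 142), Mul(Rational(3, 568), 365)), -1)) = Mul(716533, Pow(Add(Rational(-1, 142), Rational(1095, 568)), -1)) = Mul(716533, Pow(Rational(1091, 568), -1)) = Mul(716533, Rational(568, 1091)) = Rational(406990744, 1091)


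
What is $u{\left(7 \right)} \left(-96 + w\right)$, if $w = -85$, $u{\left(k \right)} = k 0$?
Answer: $0$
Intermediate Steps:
$u{\left(k \right)} = 0$
$u{\left(7 \right)} \left(-96 + w\right) = 0 \left(-96 - 85\right) = 0 \left(-181\right) = 0$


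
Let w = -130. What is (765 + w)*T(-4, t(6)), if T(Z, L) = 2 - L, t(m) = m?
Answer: -2540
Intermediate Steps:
(765 + w)*T(-4, t(6)) = (765 - 130)*(2 - 1*6) = 635*(2 - 6) = 635*(-4) = -2540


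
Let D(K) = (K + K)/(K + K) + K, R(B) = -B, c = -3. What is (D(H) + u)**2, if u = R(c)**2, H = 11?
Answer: 441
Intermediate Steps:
u = 9 (u = (-1*(-3))**2 = 3**2 = 9)
D(K) = 1 + K (D(K) = (2*K)/((2*K)) + K = (2*K)*(1/(2*K)) + K = 1 + K)
(D(H) + u)**2 = ((1 + 11) + 9)**2 = (12 + 9)**2 = 21**2 = 441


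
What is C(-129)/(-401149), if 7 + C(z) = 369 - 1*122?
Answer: -240/401149 ≈ -0.00059828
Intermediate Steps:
C(z) = 240 (C(z) = -7 + (369 - 1*122) = -7 + (369 - 122) = -7 + 247 = 240)
C(-129)/(-401149) = 240/(-401149) = 240*(-1/401149) = -240/401149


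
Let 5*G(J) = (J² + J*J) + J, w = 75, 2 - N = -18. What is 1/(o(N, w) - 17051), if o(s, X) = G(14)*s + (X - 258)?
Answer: -1/15610 ≈ -6.4061e-5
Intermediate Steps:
N = 20 (N = 2 - 1*(-18) = 2 + 18 = 20)
G(J) = J/5 + 2*J²/5 (G(J) = ((J² + J*J) + J)/5 = ((J² + J²) + J)/5 = (2*J² + J)/5 = (J + 2*J²)/5 = J/5 + 2*J²/5)
o(s, X) = -258 + X + 406*s/5 (o(s, X) = ((⅕)*14*(1 + 2*14))*s + (X - 258) = ((⅕)*14*(1 + 28))*s + (-258 + X) = ((⅕)*14*29)*s + (-258 + X) = 406*s/5 + (-258 + X) = -258 + X + 406*s/5)
1/(o(N, w) - 17051) = 1/((-258 + 75 + (406/5)*20) - 17051) = 1/((-258 + 75 + 1624) - 17051) = 1/(1441 - 17051) = 1/(-15610) = -1/15610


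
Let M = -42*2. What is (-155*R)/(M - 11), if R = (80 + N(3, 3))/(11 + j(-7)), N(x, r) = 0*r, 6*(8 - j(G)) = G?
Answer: 14880/2299 ≈ 6.4724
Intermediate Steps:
M = -84
j(G) = 8 - G/6
N(x, r) = 0
R = 480/121 (R = (80 + 0)/(11 + (8 - 1/6*(-7))) = 80/(11 + (8 + 7/6)) = 80/(11 + 55/6) = 80/(121/6) = 80*(6/121) = 480/121 ≈ 3.9669)
(-155*R)/(M - 11) = (-155*480/121)/(-84 - 11) = -74400/121/(-95) = -74400/121*(-1/95) = 14880/2299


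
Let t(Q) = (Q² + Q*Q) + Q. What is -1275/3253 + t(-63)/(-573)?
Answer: -8782650/621323 ≈ -14.135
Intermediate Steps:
t(Q) = Q + 2*Q² (t(Q) = (Q² + Q²) + Q = 2*Q² + Q = Q + 2*Q²)
-1275/3253 + t(-63)/(-573) = -1275/3253 - 63*(1 + 2*(-63))/(-573) = -1275*1/3253 - 63*(1 - 126)*(-1/573) = -1275/3253 - 63*(-125)*(-1/573) = -1275/3253 + 7875*(-1/573) = -1275/3253 - 2625/191 = -8782650/621323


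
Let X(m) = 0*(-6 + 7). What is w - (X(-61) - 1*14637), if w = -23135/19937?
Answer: 291794734/19937 ≈ 14636.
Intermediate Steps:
X(m) = 0 (X(m) = 0*1 = 0)
w = -23135/19937 (w = -23135*1/19937 = -23135/19937 ≈ -1.1604)
w - (X(-61) - 1*14637) = -23135/19937 - (0 - 1*14637) = -23135/19937 - (0 - 14637) = -23135/19937 - 1*(-14637) = -23135/19937 + 14637 = 291794734/19937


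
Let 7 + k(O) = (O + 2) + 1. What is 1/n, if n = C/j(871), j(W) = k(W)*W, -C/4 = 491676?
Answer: -251719/655568 ≈ -0.38397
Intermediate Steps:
C = -1966704 (C = -4*491676 = -1966704)
k(O) = -4 + O (k(O) = -7 + ((O + 2) + 1) = -7 + ((2 + O) + 1) = -7 + (3 + O) = -4 + O)
j(W) = W*(-4 + W) (j(W) = (-4 + W)*W = W*(-4 + W))
n = -655568/251719 (n = -1966704*1/(871*(-4 + 871)) = -1966704/(871*867) = -1966704/755157 = -1966704*1/755157 = -655568/251719 ≈ -2.6044)
1/n = 1/(-655568/251719) = -251719/655568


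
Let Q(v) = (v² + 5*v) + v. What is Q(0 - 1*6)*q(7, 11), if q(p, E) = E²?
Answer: 0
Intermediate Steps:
Q(v) = v² + 6*v
Q(0 - 1*6)*q(7, 11) = ((0 - 1*6)*(6 + (0 - 1*6)))*11² = ((0 - 6)*(6 + (0 - 6)))*121 = -6*(6 - 6)*121 = -6*0*121 = 0*121 = 0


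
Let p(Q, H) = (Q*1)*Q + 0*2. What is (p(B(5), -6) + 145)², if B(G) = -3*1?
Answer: 23716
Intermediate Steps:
B(G) = -3
p(Q, H) = Q² (p(Q, H) = Q*Q + 0 = Q² + 0 = Q²)
(p(B(5), -6) + 145)² = ((-3)² + 145)² = (9 + 145)² = 154² = 23716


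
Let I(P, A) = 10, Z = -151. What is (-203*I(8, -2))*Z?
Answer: 306530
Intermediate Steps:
(-203*I(8, -2))*Z = -203*10*(-151) = -2030*(-151) = 306530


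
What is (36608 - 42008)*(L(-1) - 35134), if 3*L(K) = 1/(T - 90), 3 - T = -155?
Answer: 3225300750/17 ≈ 1.8972e+8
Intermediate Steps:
T = 158 (T = 3 - 1*(-155) = 3 + 155 = 158)
L(K) = 1/204 (L(K) = 1/(3*(158 - 90)) = (1/3)/68 = (1/3)*(1/68) = 1/204)
(36608 - 42008)*(L(-1) - 35134) = (36608 - 42008)*(1/204 - 35134) = -5400*(-7167335/204) = 3225300750/17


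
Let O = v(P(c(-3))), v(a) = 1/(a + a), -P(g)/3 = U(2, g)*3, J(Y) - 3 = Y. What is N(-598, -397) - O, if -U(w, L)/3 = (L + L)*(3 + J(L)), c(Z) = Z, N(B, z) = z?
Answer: -385883/972 ≈ -397.00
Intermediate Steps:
J(Y) = 3 + Y
U(w, L) = -6*L*(6 + L) (U(w, L) = -3*(L + L)*(3 + (3 + L)) = -3*2*L*(6 + L) = -6*L*(6 + L))
P(g) = 54*g*(6 + g) (P(g) = -3*(-6*g*(6 + g))*3 = -(-54)*g*(6 + g) = 54*g*(6 + g))
v(a) = 1/(2*a)
O = -1/972 (O = 1/(2*((54*(-3)*(6 - 3)))) = 1/(2*((54*(-3)*3))) = (½)/(-486) = (½)*(-1/486) = -1/972 ≈ -0.0010288)
N(-598, -397) - O = -397 - 1*(-1/972) = -397 + 1/972 = -385883/972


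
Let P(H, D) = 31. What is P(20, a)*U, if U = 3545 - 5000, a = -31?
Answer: -45105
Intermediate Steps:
U = -1455
P(20, a)*U = 31*(-1455) = -45105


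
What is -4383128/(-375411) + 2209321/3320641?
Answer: 15384197950979/1246605158451 ≈ 12.341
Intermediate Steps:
-4383128/(-375411) + 2209321/3320641 = -4383128*(-1/375411) + 2209321*(1/3320641) = 4383128/375411 + 2209321/3320641 = 15384197950979/1246605158451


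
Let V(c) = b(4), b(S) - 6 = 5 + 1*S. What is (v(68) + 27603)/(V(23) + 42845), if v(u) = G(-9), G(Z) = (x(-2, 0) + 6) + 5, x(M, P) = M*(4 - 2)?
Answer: 2761/4286 ≈ 0.64419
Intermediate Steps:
x(M, P) = 2*M (x(M, P) = M*2 = 2*M)
b(S) = 11 + S (b(S) = 6 + (5 + 1*S) = 6 + (5 + S) = 11 + S)
V(c) = 15 (V(c) = 11 + 4 = 15)
G(Z) = 7 (G(Z) = (2*(-2) + 6) + 5 = (-4 + 6) + 5 = 2 + 5 = 7)
v(u) = 7
(v(68) + 27603)/(V(23) + 42845) = (7 + 27603)/(15 + 42845) = 27610/42860 = 27610*(1/42860) = 2761/4286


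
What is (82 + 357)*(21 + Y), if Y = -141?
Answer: -52680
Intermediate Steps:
(82 + 357)*(21 + Y) = (82 + 357)*(21 - 141) = 439*(-120) = -52680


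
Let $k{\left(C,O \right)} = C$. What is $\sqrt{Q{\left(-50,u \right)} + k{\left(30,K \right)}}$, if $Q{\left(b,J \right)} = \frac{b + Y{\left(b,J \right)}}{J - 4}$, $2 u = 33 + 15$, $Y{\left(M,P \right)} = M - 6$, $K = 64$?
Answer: $\frac{\sqrt{2470}}{10} \approx 4.9699$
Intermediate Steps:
$Y{\left(M,P \right)} = -6 + M$ ($Y{\left(M,P \right)} = M - 6 = -6 + M$)
$u = 24$ ($u = \frac{33 + 15}{2} = \frac{1}{2} \cdot 48 = 24$)
$Q{\left(b,J \right)} = \frac{-6 + 2 b}{-4 + J}$ ($Q{\left(b,J \right)} = \frac{b + \left(-6 + b\right)}{J - 4} = \frac{-6 + 2 b}{-4 + J}$)
$\sqrt{Q{\left(-50,u \right)} + k{\left(30,K \right)}} = \sqrt{\frac{2 \left(-3 - 50\right)}{-4 + 24} + 30} = \sqrt{2 \cdot \frac{1}{20} \left(-53\right) + 30} = \sqrt{- \frac{53}{10} + 30} = \sqrt{\frac{247}{10}} = \frac{\sqrt{2470}}{10}$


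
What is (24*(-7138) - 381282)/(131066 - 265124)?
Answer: 92099/22343 ≈ 4.1221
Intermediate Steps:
(24*(-7138) - 381282)/(131066 - 265124) = (-171312 - 381282)/(-134058) = -552594*(-1/134058) = 92099/22343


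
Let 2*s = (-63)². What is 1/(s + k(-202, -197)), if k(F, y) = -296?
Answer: 2/3377 ≈ 0.00059224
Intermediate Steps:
s = 3969/2 (s = (½)*(-63)² = (½)*3969 = 3969/2 ≈ 1984.5)
1/(s + k(-202, -197)) = 1/(3969/2 - 296) = 1/(3377/2) = 2/3377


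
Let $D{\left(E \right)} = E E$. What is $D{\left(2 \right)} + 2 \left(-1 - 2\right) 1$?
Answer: $-2$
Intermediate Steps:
$D{\left(E \right)} = E^{2}$
$D{\left(2 \right)} + 2 \left(-1 - 2\right) 1 = 2^{2} + 2 \left(-1 - 2\right) 1 = 4 + 2 \left(-3\right) 1 = 4 - 6 = -2$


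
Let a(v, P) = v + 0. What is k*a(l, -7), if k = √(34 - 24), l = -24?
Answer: -24*√10 ≈ -75.895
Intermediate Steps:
a(v, P) = v
k = √10 ≈ 3.1623
k*a(l, -7) = √10*(-24) = -24*√10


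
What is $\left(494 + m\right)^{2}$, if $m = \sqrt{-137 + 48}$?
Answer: $\left(494 + i \sqrt{89}\right)^{2} \approx 2.4395 \cdot 10^{5} + 9320.8 i$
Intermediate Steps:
$m = i \sqrt{89}$ ($m = \sqrt{-89} = i \sqrt{89} \approx 9.434 i$)
$\left(494 + m\right)^{2} = \left(494 + i \sqrt{89}\right)^{2}$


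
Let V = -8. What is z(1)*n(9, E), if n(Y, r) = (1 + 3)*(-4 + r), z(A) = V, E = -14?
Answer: 576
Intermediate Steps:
z(A) = -8
n(Y, r) = -16 + 4*r (n(Y, r) = 4*(-4 + r) = -16 + 4*r)
z(1)*n(9, E) = -8*(-16 + 4*(-14)) = -8*(-16 - 56) = -8*(-72) = 576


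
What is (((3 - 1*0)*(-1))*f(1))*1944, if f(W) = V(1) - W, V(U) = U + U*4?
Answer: -23328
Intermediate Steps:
V(U) = 5*U (V(U) = U + 4*U = 5*U)
f(W) = 5 - W (f(W) = 5*1 - W = 5 - W)
(((3 - 1*0)*(-1))*f(1))*1944 = (((3 - 1*0)*(-1))*(5 - 1*1))*1944 = (((3 + 0)*(-1))*(5 - 1))*1944 = ((3*(-1))*4)*1944 = -3*4*1944 = -12*1944 = -23328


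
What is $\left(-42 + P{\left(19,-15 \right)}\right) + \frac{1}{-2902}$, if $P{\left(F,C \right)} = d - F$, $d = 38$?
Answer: $- \frac{66747}{2902} \approx -23.0$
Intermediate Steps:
$P{\left(F,C \right)} = 38 - F$
$\left(-42 + P{\left(19,-15 \right)}\right) + \frac{1}{-2902} = \left(-42 + \left(38 - 19\right)\right) + \frac{1}{-2902} = \left(-42 + \left(38 - 19\right)\right) - \frac{1}{2902} = \left(-42 + 19\right) - \frac{1}{2902} = -23 - \frac{1}{2902} = - \frac{66747}{2902}$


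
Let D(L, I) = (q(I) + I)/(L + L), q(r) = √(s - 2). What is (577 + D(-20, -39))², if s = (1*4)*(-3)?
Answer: (23119 - I*√14)²/1600 ≈ 3.3406e+5 - 108.13*I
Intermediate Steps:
s = -12 (s = 4*(-3) = -12)
q(r) = I*√14 (q(r) = √(-12 - 2) = √(-14) = I*√14)
D(L, I) = (I + I*√14)/(2*L) (D(L, I) = (I*√14 + I)/(L + L) = (I + I*√14)/((2*L)) = (I + I*√14)*(1/(2*L)) = (I + I*√14)/(2*L))
(577 + D(-20, -39))² = (577 + (½)*(-39 + I*√14)/(-20))² = (577 + (½)*(-1/20)*(-39 + I*√14))² = (577 + (39/40 - I*√14/40))² = (23119/40 - I*√14/40)²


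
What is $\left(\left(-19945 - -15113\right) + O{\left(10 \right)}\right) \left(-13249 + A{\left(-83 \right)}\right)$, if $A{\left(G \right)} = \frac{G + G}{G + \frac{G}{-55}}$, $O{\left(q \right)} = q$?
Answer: $\frac{1724675096}{27} \approx 6.3877 \cdot 10^{7}$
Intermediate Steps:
$A{\left(G \right)} = \frac{55}{27}$ ($A{\left(G \right)} = \frac{2 G}{G + G \left(- \frac{1}{55}\right)} = \frac{2 G}{G - \frac{G}{55}} = \frac{2 G}{\frac{54}{55} G} = 2 G \frac{55}{54 G} = \frac{55}{27}$)
$\left(\left(-19945 - -15113\right) + O{\left(10 \right)}\right) \left(-13249 + A{\left(-83 \right)}\right) = \left(\left(-19945 - -15113\right) + 10\right) \left(-13249 + \frac{55}{27}\right) = \left(\left(-19945 + 15113\right) + 10\right) \left(- \frac{357668}{27}\right) = \left(-4832 + 10\right) \left(- \frac{357668}{27}\right) = \left(-4822\right) \left(- \frac{357668}{27}\right) = \frac{1724675096}{27}$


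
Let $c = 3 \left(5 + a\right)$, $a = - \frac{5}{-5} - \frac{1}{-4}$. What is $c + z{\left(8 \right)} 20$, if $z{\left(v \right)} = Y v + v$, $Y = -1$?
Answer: $\frac{75}{4} \approx 18.75$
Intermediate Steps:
$a = \frac{5}{4}$ ($a = \left(-5\right) \left(- \frac{1}{5}\right) - - \frac{1}{4} = 1 + \frac{1}{4} = \frac{5}{4} \approx 1.25$)
$c = \frac{75}{4}$ ($c = 3 \left(5 + \frac{5}{4}\right) = 3 \cdot \frac{25}{4} = \frac{75}{4} \approx 18.75$)
$z{\left(v \right)} = 0$ ($z{\left(v \right)} = - v + v = 0$)
$c + z{\left(8 \right)} 20 = \frac{75}{4} + 0 \cdot 20 = \frac{75}{4} + 0 = \frac{75}{4}$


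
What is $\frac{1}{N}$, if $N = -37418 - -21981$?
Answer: $- \frac{1}{15437} \approx -6.4779 \cdot 10^{-5}$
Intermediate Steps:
$N = -15437$ ($N = -37418 + 21981 = -15437$)
$\frac{1}{N} = \frac{1}{-15437} = - \frac{1}{15437}$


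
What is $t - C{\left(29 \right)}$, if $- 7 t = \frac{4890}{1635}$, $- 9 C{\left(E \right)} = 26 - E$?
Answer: $- \frac{1741}{2289} \approx -0.76059$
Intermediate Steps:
$C{\left(E \right)} = - \frac{26}{9} + \frac{E}{9}$ ($C{\left(E \right)} = - \frac{26 - E}{9} = - \frac{26}{9} + \frac{E}{9}$)
$t = - \frac{326}{763}$ ($t = - \frac{4890 \cdot \frac{1}{1635}}{7} = \left(- \frac{1}{7}\right) \frac{326}{109} = - \frac{326}{763} \approx -0.42726$)
$t - C{\left(29 \right)} = - \frac{326}{763} - \left(- \frac{26}{9} + \frac{1}{9} \cdot 29\right) = - \frac{326}{763} - \left(- \frac{26}{9} + \frac{29}{9}\right) = - \frac{326}{763} - \frac{1}{3} = - \frac{1741}{2289}$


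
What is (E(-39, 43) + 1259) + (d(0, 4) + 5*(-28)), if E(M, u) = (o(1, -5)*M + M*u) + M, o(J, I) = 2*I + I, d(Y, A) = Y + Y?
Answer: -12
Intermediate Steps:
d(Y, A) = 2*Y
o(J, I) = 3*I
E(M, u) = -14*M + M*u (E(M, u) = ((3*(-5))*M + M*u) + M = (-15*M + M*u) + M = -14*M + M*u)
(E(-39, 43) + 1259) + (d(0, 4) + 5*(-28)) = (-39*(-14 + 43) + 1259) + (2*0 + 5*(-28)) = (-39*29 + 1259) + (0 - 140) = (-1131 + 1259) - 140 = 128 - 140 = -12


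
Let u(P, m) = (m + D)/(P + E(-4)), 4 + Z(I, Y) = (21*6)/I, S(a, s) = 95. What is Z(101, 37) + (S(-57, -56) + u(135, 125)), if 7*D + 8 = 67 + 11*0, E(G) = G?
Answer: 8638023/92617 ≈ 93.266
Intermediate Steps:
Z(I, Y) = -4 + 126/I (Z(I, Y) = -4 + (21*6)/I = -4 + 126/I)
D = 59/7 (D = -8/7 + (67 + 11*0)/7 = -8/7 + (67 + 0)/7 = -8/7 + (⅐)*67 = -8/7 + 67/7 = 59/7 ≈ 8.4286)
u(P, m) = (59/7 + m)/(-4 + P) (u(P, m) = (m + 59/7)/(P - 4) = (59/7 + m)/(-4 + P))
Z(101, 37) + (S(-57, -56) + u(135, 125)) = (-4 + 126/101) + (95 + (59/7 + 125)/(-4 + 135)) = (-4 + 126*(1/101)) + (95 + (934/7)/131) = (-4 + 126/101) + (95 + (1/131)*(934/7)) = -278/101 + (95 + 934/917) = -278/101 + 88049/917 = 8638023/92617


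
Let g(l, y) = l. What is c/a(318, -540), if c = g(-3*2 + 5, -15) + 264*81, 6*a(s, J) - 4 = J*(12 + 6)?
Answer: -64149/4858 ≈ -13.205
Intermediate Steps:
a(s, J) = 2/3 + 3*J (a(s, J) = 2/3 + (J*(12 + 6))/6 = 2/3 + (J*18)/6 = 2/3 + (18*J)/6 = 2/3 + 3*J)
c = 21383 (c = (-3*2 + 5) + 264*81 = (-6 + 5) + 21384 = -1 + 21384 = 21383)
c/a(318, -540) = 21383/(2/3 + 3*(-540)) = 21383/(2/3 - 1620) = 21383/(-4858/3) = 21383*(-3/4858) = -64149/4858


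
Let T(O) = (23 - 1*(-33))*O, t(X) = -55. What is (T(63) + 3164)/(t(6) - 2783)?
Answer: -3346/1419 ≈ -2.3580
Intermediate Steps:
T(O) = 56*O (T(O) = (23 + 33)*O = 56*O)
(T(63) + 3164)/(t(6) - 2783) = (56*63 + 3164)/(-55 - 2783) = (3528 + 3164)/(-2838) = 6692*(-1/2838) = -3346/1419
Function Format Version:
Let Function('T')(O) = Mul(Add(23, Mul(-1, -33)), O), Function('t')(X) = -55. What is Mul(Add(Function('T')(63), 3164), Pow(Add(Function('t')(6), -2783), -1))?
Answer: Rational(-3346, 1419) ≈ -2.3580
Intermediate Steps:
Function('T')(O) = Mul(56, O) (Function('T')(O) = Mul(Add(23, 33), O) = Mul(56, O))
Mul(Add(Function('T')(63), 3164), Pow(Add(Function('t')(6), -2783), -1)) = Mul(Add(Mul(56, 63), 3164), Pow(Add(-55, -2783), -1)) = Mul(Add(3528, 3164), Pow(-2838, -1)) = Mul(6692, Rational(-1, 2838)) = Rational(-3346, 1419)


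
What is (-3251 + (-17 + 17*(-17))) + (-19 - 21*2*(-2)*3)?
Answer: -3324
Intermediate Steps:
(-3251 + (-17 + 17*(-17))) + (-19 - 21*2*(-2)*3) = (-3251 + (-17 - 289)) + (-19 - (-84)*3) = (-3251 - 306) + (-19 - 21*(-12)) = -3557 + (-19 + 252) = -3557 + 233 = -3324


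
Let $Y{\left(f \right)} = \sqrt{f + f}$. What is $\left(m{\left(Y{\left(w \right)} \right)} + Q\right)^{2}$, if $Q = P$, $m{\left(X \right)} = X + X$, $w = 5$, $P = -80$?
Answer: $6440 - 320 \sqrt{10} \approx 5428.1$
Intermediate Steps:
$Y{\left(f \right)} = \sqrt{2} \sqrt{f}$ ($Y{\left(f \right)} = \sqrt{2 f} = \sqrt{2} \sqrt{f}$)
$m{\left(X \right)} = 2 X$
$Q = -80$
$\left(m{\left(Y{\left(w \right)} \right)} + Q\right)^{2} = \left(2 \sqrt{2} \sqrt{5} - 80\right)^{2} = \left(2 \sqrt{10} - 80\right)^{2} = \left(-80 + 2 \sqrt{10}\right)^{2}$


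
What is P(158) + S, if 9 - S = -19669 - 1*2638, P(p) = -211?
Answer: 22105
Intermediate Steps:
S = 22316 (S = 9 - (-19669 - 1*2638) = 9 - (-19669 - 2638) = 9 - 1*(-22307) = 9 + 22307 = 22316)
P(158) + S = -211 + 22316 = 22105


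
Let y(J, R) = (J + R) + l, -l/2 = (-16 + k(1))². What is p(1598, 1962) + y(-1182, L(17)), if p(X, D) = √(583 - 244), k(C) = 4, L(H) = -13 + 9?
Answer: -1474 + √339 ≈ -1455.6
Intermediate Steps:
L(H) = -4
l = -288 (l = -2*(-16 + 4)² = -2*(-12)² = -2*144 = -288)
p(X, D) = √339
y(J, R) = -288 + J + R (y(J, R) = (J + R) - 288 = -288 + J + R)
p(1598, 1962) + y(-1182, L(17)) = √339 + (-288 - 1182 - 4) = √339 - 1474 = -1474 + √339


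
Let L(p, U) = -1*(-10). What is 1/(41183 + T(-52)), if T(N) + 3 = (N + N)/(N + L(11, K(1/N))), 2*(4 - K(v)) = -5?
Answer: 21/864832 ≈ 2.4282e-5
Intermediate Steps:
K(v) = 13/2 (K(v) = 4 - 1/2*(-5) = 4 + 5/2 = 13/2)
L(p, U) = 10
T(N) = -3 + 2*N/(10 + N) (T(N) = -3 + (N + N)/(N + 10) = -3 + (2*N)/(10 + N) = -3 + 2*N/(10 + N))
1/(41183 + T(-52)) = 1/(41183 + (-30 - 1*(-52))/(10 - 52)) = 1/(41183 + (-30 + 52)/(-42)) = 1/(41183 - 1/42*22) = 1/(41183 - 11/21) = 1/(864832/21) = 21/864832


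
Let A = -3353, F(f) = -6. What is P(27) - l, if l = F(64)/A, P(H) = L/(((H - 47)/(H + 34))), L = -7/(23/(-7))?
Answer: -10024877/1542380 ≈ -6.4996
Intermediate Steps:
L = 49/23 (L = -7/(23*(-1/7)) = -7/(-23/7) = -7*(-7/23) = 49/23 ≈ 2.1304)
P(H) = 49*(34 + H)/(23*(-47 + H)) (P(H) = 49/(23*(((H - 47)/(H + 34)))) = 49/(23*(((-47 + H)/(34 + H)))) = 49*((34 + H)/(-47 + H))/23 = 49*(34 + H)/(23*(-47 + H)))
l = 6/3353 (l = -6/(-3353) = -6*(-1/3353) = 6/3353 ≈ 0.0017894)
P(27) - l = 49*(34 + 27)/(23*(-47 + 27)) - 1*6/3353 = (49/23)*61/(-20) - 6/3353 = (49/23)*(-1/20)*61 - 6/3353 = -2989/460 - 6/3353 = -10024877/1542380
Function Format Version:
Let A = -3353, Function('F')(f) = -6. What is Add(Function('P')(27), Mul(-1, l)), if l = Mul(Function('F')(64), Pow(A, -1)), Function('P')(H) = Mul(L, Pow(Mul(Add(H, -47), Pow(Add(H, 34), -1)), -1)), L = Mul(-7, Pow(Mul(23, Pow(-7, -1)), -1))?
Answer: Rational(-10024877, 1542380) ≈ -6.4996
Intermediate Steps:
L = Rational(49, 23) (L = Mul(-7, Pow(Mul(23, Rational(-1, 7)), -1)) = Mul(-7, Pow(Rational(-23, 7), -1)) = Mul(-7, Rational(-7, 23)) = Rational(49, 23) ≈ 2.1304)
Function('P')(H) = Mul(Rational(49, 23), Pow(Add(-47, H), -1), Add(34, H)) (Function('P')(H) = Mul(Rational(49, 23), Pow(Mul(Add(H, -47), Pow(Add(H, 34), -1)), -1)) = Mul(Rational(49, 23), Pow(Mul(Add(-47, H), Pow(Add(34, H), -1)), -1)) = Mul(Rational(49, 23), Pow(Mul(Pow(Add(34, H), -1), Add(-47, H)), -1)) = Mul(Rational(49, 23), Mul(Pow(Add(-47, H), -1), Add(34, H))) = Mul(Rational(49, 23), Pow(Add(-47, H), -1), Add(34, H)))
l = Rational(6, 3353) (l = Mul(-6, Pow(-3353, -1)) = Mul(-6, Rational(-1, 3353)) = Rational(6, 3353) ≈ 0.0017894)
Add(Function('P')(27), Mul(-1, l)) = Add(Mul(Rational(49, 23), Pow(Add(-47, 27), -1), Add(34, 27)), Mul(-1, Rational(6, 3353))) = Add(Mul(Rational(49, 23), Pow(-20, -1), 61), Rational(-6, 3353)) = Add(Mul(Rational(49, 23), Rational(-1, 20), 61), Rational(-6, 3353)) = Add(Rational(-2989, 460), Rational(-6, 3353)) = Rational(-10024877, 1542380)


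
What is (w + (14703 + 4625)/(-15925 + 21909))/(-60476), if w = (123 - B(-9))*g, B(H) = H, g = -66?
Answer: 407135/2827253 ≈ 0.14400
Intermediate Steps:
w = -8712 (w = (123 - 1*(-9))*(-66) = (123 + 9)*(-66) = 132*(-66) = -8712)
(w + (14703 + 4625)/(-15925 + 21909))/(-60476) = (-8712 + (14703 + 4625)/(-15925 + 21909))/(-60476) = (-8712 + 19328/5984)*(-1/60476) = (-8712 + 19328*(1/5984))*(-1/60476) = (-8712 + 604/187)*(-1/60476) = -1628540/187*(-1/60476) = 407135/2827253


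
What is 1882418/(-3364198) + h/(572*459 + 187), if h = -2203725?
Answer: -46519672534/5199368009 ≈ -8.9472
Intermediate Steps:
1882418/(-3364198) + h/(572*459 + 187) = 1882418/(-3364198) - 2203725/(572*459 + 187) = 1882418*(-1/3364198) - 2203725/(262548 + 187) = -941209/1682099 - 2203725/262735 = -941209/1682099 - 2203725*1/262735 = -941209/1682099 - 440745/52547 = -46519672534/5199368009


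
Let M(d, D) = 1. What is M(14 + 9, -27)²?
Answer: 1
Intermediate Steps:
M(14 + 9, -27)² = 1² = 1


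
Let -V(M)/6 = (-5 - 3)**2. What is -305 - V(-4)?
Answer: 79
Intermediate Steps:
V(M) = -384 (V(M) = -6*(-5 - 3)**2 = -6*(-8)**2 = -6*64 = -384)
-305 - V(-4) = -305 - 1*(-384) = -305 + 384 = 79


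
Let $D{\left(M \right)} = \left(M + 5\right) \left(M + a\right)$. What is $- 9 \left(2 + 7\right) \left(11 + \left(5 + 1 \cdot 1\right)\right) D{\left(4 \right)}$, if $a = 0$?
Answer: $-49572$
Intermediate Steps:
$D{\left(M \right)} = M \left(5 + M\right)$ ($D{\left(M \right)} = \left(M + 5\right) \left(M + 0\right) = \left(5 + M\right) M = M \left(5 + M\right)$)
$- 9 \left(2 + 7\right) \left(11 + \left(5 + 1 \cdot 1\right)\right) D{\left(4 \right)} = - 9 \left(2 + 7\right) \left(11 + \left(5 + 1 \cdot 1\right)\right) 4 \left(5 + 4\right) = - 9 \cdot 9 \left(11 + \left(5 + 1\right)\right) 4 \cdot 9 = - 9 \cdot 9 \left(11 + 6\right) 36 = - 9 \cdot 9 \cdot 17 \cdot 36 = \left(-9\right) 153 \cdot 36 = \left(-1377\right) 36 = -49572$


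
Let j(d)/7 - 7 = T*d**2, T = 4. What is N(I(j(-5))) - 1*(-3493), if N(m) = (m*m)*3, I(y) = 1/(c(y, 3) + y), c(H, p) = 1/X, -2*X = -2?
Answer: 654937501/187500 ≈ 3493.0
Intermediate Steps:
X = 1 (X = -1/2*(-2) = 1)
c(H, p) = 1 (c(H, p) = 1/1 = 1)
j(d) = 49 + 28*d**2 (j(d) = 49 + 7*(4*d**2) = 49 + 28*d**2)
I(y) = 1/(1 + y)
N(m) = 3*m**2 (N(m) = m**2*3 = 3*m**2)
N(I(j(-5))) - 1*(-3493) = 3*(1/(1 + (49 + 28*(-5)**2)))**2 - 1*(-3493) = 3*(1/(1 + (49 + 28*25)))**2 + 3493 = 3*(1/(1 + (49 + 700)))**2 + 3493 = 3*(1/(1 + 749))**2 + 3493 = 3*(1/750)**2 + 3493 = 3*(1/562500) + 3493 = 1/187500 + 3493 = 654937501/187500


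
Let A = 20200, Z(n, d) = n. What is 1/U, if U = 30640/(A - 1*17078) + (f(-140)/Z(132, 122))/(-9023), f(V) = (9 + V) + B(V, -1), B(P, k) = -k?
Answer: 132800514/1303348175 ≈ 0.10189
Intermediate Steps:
f(V) = 10 + V (f(V) = (9 + V) - 1*(-1) = (9 + V) + 1 = 10 + V)
U = 1303348175/132800514 (U = 30640/(20200 - 1*17078) + ((10 - 140)/132)/(-9023) = 30640/(20200 - 17078) - 130*1/132*(-1/9023) = 30640/3122 - 65/66*(-1/9023) = 30640*(1/3122) + 65/595518 = 15320/1561 + 65/595518 = 1303348175/132800514 ≈ 9.8143)
1/U = 1/(1303348175/132800514) = 132800514/1303348175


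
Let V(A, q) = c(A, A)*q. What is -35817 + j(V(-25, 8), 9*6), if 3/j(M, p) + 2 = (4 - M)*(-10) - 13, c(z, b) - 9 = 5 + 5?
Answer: -52471902/1465 ≈ -35817.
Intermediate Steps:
c(z, b) = 19 (c(z, b) = 9 + (5 + 5) = 9 + 10 = 19)
V(A, q) = 19*q
j(M, p) = 3/(-55 + 10*M) (j(M, p) = 3/(-2 + ((4 - M)*(-10) - 13)) = 3/(-2 + ((-40 + 10*M) - 13)) = 3/(-2 + (-53 + 10*M)) = 3/(-55 + 10*M))
-35817 + j(V(-25, 8), 9*6) = -35817 + 3/(5*(-11 + 2*(19*8))) = -35817 + 3/(5*(-11 + 2*152)) = -35817 + 3/(5*(-11 + 304)) = -35817 + (3/5)/293 = -35817 + (3/5)*(1/293) = -35817 + 3/1465 = -52471902/1465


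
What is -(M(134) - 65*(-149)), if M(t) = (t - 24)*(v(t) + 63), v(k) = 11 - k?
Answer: -3085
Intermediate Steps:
M(t) = (-24 + t)*(74 - t) (M(t) = (t - 24)*((11 - t) + 63) = (-24 + t)*(74 - t))
-(M(134) - 65*(-149)) = -((-1776 - 1*134² + 98*134) - 65*(-149)) = -((-1776 - 1*17956 + 13132) + 9685) = -((-1776 - 17956 + 13132) + 9685) = -(-6600 + 9685) = -1*3085 = -3085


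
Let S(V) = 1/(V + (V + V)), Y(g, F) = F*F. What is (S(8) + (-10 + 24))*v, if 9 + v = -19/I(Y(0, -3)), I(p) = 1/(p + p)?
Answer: -39429/8 ≈ -4928.6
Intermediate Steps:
Y(g, F) = F**2
S(V) = 1/(3*V) (S(V) = 1/(V + 2*V) = 1/(3*V))
I(p) = 1/(2*p)
v = -351 (v = -9 - 19/(1/(2*((-3)**2))) = -9 - 19/((1/2)/9) = -9 - 19/((1/2)*(1/9)) = -9 - 19/1/18 = -9 - 19*18 = -9 - 342 = -351)
(S(8) + (-10 + 24))*v = ((1/3)/8 + (-10 + 24))*(-351) = ((1/3)*(1/8) + 14)*(-351) = (1/24 + 14)*(-351) = (337/24)*(-351) = -39429/8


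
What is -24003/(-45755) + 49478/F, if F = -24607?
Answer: -152111279/102353935 ≈ -1.4861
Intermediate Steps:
-24003/(-45755) + 49478/F = -24003/(-45755) + 49478/(-24607) = -24003*(-1/45755) + 49478*(-1/24607) = 24003/45755 - 4498/2237 = -152111279/102353935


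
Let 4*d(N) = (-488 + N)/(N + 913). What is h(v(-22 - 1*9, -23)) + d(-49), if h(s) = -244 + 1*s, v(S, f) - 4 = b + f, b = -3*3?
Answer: -313523/1152 ≈ -272.16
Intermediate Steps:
b = -9
d(N) = (-488 + N)/(4*(913 + N)) (d(N) = ((-488 + N)/(N + 913))/4 = ((-488 + N)/(913 + N))/4 = (-488 + N)/(4*(913 + N)))
v(S, f) = -5 + f (v(S, f) = 4 + (-9 + f) = -5 + f)
h(s) = -244 + s
h(v(-22 - 1*9, -23)) + d(-49) = (-244 + (-5 - 23)) + (-488 - 49)/(4*(913 - 49)) = (-244 - 28) + (¼)*(-537)/864 = -272 + (¼)*(1/864)*(-537) = -272 - 179/1152 = -313523/1152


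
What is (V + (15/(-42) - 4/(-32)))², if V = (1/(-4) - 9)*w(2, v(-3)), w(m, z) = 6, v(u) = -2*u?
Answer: 9740641/3136 ≈ 3106.1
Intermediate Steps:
V = -111/2 (V = (1/(-4) - 9)*6 = (-¼ - 9)*6 = -37/4*6 = -111/2 ≈ -55.500)
(V + (15/(-42) - 4/(-32)))² = (-111/2 + (15/(-42) - 4/(-32)))² = (-111/2 + (15*(-1/42) - 4*(-1/32)))² = (-111/2 + (-5/14 + ⅛))² = (-111/2 - 13/56)² = (-3121/56)² = 9740641/3136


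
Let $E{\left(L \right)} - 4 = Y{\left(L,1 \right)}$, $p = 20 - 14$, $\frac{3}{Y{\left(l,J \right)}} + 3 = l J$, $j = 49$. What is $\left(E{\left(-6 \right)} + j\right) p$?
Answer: $316$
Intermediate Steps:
$Y{\left(l,J \right)} = \frac{3}{-3 + J l}$ ($Y{\left(l,J \right)} = \frac{3}{-3 + l J} = \frac{3}{-3 + J l}$)
$p = 6$
$E{\left(L \right)} = 4 + \frac{3}{-3 + L}$ ($E{\left(L \right)} = 4 + \frac{3}{-3 + 1 L} = 4 + \frac{3}{-3 + L}$)
$\left(E{\left(-6 \right)} + j\right) p = \left(\frac{-9 + 4 \left(-6\right)}{-3 - 6} + 49\right) 6 = \left(\frac{-9 - 24}{-9} + 49\right) 6 = \left(\left(- \frac{1}{9}\right) \left(-33\right) + 49\right) 6 = \left(\frac{11}{3} + 49\right) 6 = \frac{158}{3} \cdot 6 = 316$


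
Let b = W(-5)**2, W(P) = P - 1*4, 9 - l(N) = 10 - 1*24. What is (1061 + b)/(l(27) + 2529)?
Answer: 571/1276 ≈ 0.44749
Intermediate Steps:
l(N) = 23 (l(N) = 9 - (10 - 1*24) = 9 - (10 - 24) = 9 - 1*(-14) = 9 + 14 = 23)
W(P) = -4 + P (W(P) = P - 4 = -4 + P)
b = 81 (b = (-4 - 5)**2 = (-9)**2 = 81)
(1061 + b)/(l(27) + 2529) = (1061 + 81)/(23 + 2529) = 1142/2552 = 1142*(1/2552) = 571/1276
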